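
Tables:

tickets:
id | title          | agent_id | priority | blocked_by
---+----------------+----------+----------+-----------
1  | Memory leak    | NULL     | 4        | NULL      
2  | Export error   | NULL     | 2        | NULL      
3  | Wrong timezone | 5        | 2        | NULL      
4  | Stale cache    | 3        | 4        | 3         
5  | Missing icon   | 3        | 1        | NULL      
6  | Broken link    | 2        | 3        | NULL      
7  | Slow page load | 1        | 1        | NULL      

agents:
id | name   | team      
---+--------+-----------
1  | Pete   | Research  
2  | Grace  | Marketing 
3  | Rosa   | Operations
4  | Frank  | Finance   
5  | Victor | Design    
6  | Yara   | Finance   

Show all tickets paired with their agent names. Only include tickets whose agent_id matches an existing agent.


INNER JOIN keeps only tickets rows whose agent_id matches an id in agents. Walk through each ticket:
  - ticket 1 (Memory leak): agent_id=NULL, no match -> dropped
  - ticket 2 (Export error): agent_id=NULL, no match -> dropped
  - ticket 3 (Wrong timezone): agent_id=5 -> matches Victor
  - ticket 4 (Stale cache): agent_id=3 -> matches Rosa
  - ticket 5 (Missing icon): agent_id=3 -> matches Rosa
  - ticket 6 (Broken link): agent_id=2 -> matches Grace
  - ticket 7 (Slow page load): agent_id=1 -> matches Pete
So 2 of 7 rows are dropped.

SQL:
SELECT a.title, b.name AS agent
FROM tickets a
INNER JOIN agents b ON a.agent_id = b.id

Result:
title          | agent 
---------------+-------
Wrong timezone | Victor
Stale cache    | Rosa  
Missing icon   | Rosa  
Broken link    | Grace 
Slow page load | Pete  


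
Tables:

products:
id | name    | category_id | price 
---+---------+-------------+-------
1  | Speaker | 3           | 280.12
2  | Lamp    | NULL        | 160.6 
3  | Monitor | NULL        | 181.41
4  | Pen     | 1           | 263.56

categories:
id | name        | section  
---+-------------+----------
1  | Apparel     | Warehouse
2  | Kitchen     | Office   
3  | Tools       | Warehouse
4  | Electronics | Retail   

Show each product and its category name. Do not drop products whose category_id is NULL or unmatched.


LEFT JOIN keeps every row from products (the left table); where category_id has no match in categories, the category columns become NULL. Walk through each product:
  - product 1 (Speaker): category_id=3 -> matches Tools
  - product 2 (Lamp): category_id=NULL, no match -> kept with NULL
  - product 3 (Monitor): category_id=NULL, no match -> kept with NULL
  - product 4 (Pen): category_id=1 -> matches Apparel
All 4 rows appear; 2 have NULL category.

SQL:
SELECT a.name, b.name AS category
FROM products a
LEFT JOIN categories b ON a.category_id = b.id

Result:
name    | category
--------+---------
Speaker | Tools   
Lamp    | NULL    
Monitor | NULL    
Pen     | Apparel 


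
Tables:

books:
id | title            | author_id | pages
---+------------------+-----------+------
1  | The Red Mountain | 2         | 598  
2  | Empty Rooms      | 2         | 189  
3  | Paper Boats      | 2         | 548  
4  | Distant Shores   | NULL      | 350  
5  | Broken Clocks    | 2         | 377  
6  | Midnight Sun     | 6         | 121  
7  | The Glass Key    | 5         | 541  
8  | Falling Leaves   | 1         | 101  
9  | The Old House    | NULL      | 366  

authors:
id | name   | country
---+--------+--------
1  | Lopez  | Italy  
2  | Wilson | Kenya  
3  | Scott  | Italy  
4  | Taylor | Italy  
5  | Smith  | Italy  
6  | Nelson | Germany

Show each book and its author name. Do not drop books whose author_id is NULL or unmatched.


LEFT JOIN keeps every row from books (the left table); where author_id has no match in authors, the author columns become NULL. Walk through each book:
  - book 1 (The Red Mountain): author_id=2 -> matches Wilson
  - book 2 (Empty Rooms): author_id=2 -> matches Wilson
  - book 3 (Paper Boats): author_id=2 -> matches Wilson
  - book 4 (Distant Shores): author_id=NULL, no match -> kept with NULL
  - book 5 (Broken Clocks): author_id=2 -> matches Wilson
  - book 6 (Midnight Sun): author_id=6 -> matches Nelson
  - book 7 (The Glass Key): author_id=5 -> matches Smith
  - book 8 (Falling Leaves): author_id=1 -> matches Lopez
  - book 9 (The Old House): author_id=NULL, no match -> kept with NULL
All 9 rows appear; 2 have NULL author.

SQL:
SELECT a.title, b.name AS author
FROM books a
LEFT JOIN authors b ON a.author_id = b.id

Result:
title            | author
-----------------+-------
The Red Mountain | Wilson
Empty Rooms      | Wilson
Paper Boats      | Wilson
Distant Shores   | NULL  
Broken Clocks    | Wilson
Midnight Sun     | Nelson
The Glass Key    | Smith 
Falling Leaves   | Lopez 
The Old House    | NULL  


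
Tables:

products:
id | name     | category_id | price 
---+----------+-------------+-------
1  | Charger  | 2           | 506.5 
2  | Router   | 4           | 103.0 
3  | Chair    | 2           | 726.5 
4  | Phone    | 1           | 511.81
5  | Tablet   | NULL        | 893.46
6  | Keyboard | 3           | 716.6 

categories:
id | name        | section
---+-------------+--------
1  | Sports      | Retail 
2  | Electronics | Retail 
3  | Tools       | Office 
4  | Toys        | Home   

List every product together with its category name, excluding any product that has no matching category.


INNER JOIN keeps only products rows whose category_id matches an id in categories. Walk through each product:
  - product 1 (Charger): category_id=2 -> matches Electronics
  - product 2 (Router): category_id=4 -> matches Toys
  - product 3 (Chair): category_id=2 -> matches Electronics
  - product 4 (Phone): category_id=1 -> matches Sports
  - product 5 (Tablet): category_id=NULL, no match -> dropped
  - product 6 (Keyboard): category_id=3 -> matches Tools
So 1 of 6 rows is dropped.

SQL:
SELECT a.name, b.name AS category
FROM products a
INNER JOIN categories b ON a.category_id = b.id

Result:
name     | category   
---------+------------
Charger  | Electronics
Router   | Toys       
Chair    | Electronics
Phone    | Sports     
Keyboard | Tools      


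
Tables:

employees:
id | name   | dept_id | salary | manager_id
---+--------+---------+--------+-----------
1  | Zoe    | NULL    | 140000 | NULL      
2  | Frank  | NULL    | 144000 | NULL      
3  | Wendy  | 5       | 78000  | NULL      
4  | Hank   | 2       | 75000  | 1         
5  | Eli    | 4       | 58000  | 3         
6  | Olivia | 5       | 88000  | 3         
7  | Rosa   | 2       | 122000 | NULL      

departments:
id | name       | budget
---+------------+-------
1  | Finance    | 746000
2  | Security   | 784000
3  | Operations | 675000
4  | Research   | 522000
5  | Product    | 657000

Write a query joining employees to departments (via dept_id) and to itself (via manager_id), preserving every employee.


Two LEFT JOINs from the same base table employees: one to departments via dept_id, one to employees itself via manager_id. Both are LEFT so every employee is preserved.
Match against departments:
  - employee 1 (Zoe): dept_id=NULL, no match -> kept with NULL
  - employee 2 (Frank): dept_id=NULL, no match -> kept with NULL
  - employee 3 (Wendy): dept_id=5 -> matches Product
  - employee 4 (Hank): dept_id=2 -> matches Security
  - employee 5 (Eli): dept_id=4 -> matches Research
  - employee 6 (Olivia): dept_id=5 -> matches Product
  - employee 7 (Rosa): dept_id=2 -> matches Security
Match against employees (self):
  - employee 1 (Zoe): manager_id=NULL -> NULL
  - employee 2 (Frank): manager_id=NULL -> NULL
  - employee 3 (Wendy): manager_id=NULL -> NULL
  - employee 4 (Hank): manager_id=1 -> Zoe
  - employee 5 (Eli): manager_id=3 -> Wendy
  - employee 6 (Olivia): manager_id=3 -> Wendy
  - employee 7 (Rosa): manager_id=NULL -> NULL

SQL:
SELECT a.name, b.name AS department, c.name AS manager
FROM employees a
LEFT JOIN departments b ON a.dept_id = b.id
LEFT JOIN employees c ON a.manager_id = c.id

Result:
name   | department | manager
-------+------------+--------
Zoe    | NULL       | NULL   
Frank  | NULL       | NULL   
Wendy  | Product    | NULL   
Hank   | Security   | Zoe    
Eli    | Research   | Wendy  
Olivia | Product    | Wendy  
Rosa   | Security   | NULL   


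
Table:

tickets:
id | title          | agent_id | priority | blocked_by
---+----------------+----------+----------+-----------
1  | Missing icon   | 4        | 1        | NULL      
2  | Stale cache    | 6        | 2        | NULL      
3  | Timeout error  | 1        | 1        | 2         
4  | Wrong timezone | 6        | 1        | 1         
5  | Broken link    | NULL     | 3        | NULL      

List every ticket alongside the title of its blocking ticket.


This is a self-join: tickets is joined to a second copy of itself, matching each row's blocked_by to another row's id. Use LEFT JOIN so rows with blocked_by=NULL are kept.
  - ticket 1 (Missing icon): blocked_by=NULL -> NULL
  - ticket 2 (Stale cache): blocked_by=NULL -> NULL
  - ticket 3 (Timeout error): blocked_by=2 -> Stale cache
  - ticket 4 (Wrong timezone): blocked_by=1 -> Missing icon
  - ticket 5 (Broken link): blocked_by=NULL -> NULL

SQL:
SELECT a.title AS item, b.title AS blocked_by
FROM tickets a
LEFT JOIN tickets b ON a.blocked_by = b.id

Result:
item           | blocked_by  
---------------+-------------
Missing icon   | NULL        
Stale cache    | NULL        
Timeout error  | Stale cache 
Wrong timezone | Missing icon
Broken link    | NULL        


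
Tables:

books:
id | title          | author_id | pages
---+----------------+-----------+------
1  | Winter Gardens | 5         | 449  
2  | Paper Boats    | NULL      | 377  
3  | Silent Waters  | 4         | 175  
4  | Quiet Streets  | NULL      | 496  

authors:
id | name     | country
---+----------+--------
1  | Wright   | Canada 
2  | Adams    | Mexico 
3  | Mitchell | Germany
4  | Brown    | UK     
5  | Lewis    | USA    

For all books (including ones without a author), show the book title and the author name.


LEFT JOIN keeps every row from books (the left table); where author_id has no match in authors, the author columns become NULL. Walk through each book:
  - book 1 (Winter Gardens): author_id=5 -> matches Lewis
  - book 2 (Paper Boats): author_id=NULL, no match -> kept with NULL
  - book 3 (Silent Waters): author_id=4 -> matches Brown
  - book 4 (Quiet Streets): author_id=NULL, no match -> kept with NULL
All 4 rows appear; 2 have NULL author.

SQL:
SELECT a.title, b.name AS author
FROM books a
LEFT JOIN authors b ON a.author_id = b.id

Result:
title          | author
---------------+-------
Winter Gardens | Lewis 
Paper Boats    | NULL  
Silent Waters  | Brown 
Quiet Streets  | NULL  


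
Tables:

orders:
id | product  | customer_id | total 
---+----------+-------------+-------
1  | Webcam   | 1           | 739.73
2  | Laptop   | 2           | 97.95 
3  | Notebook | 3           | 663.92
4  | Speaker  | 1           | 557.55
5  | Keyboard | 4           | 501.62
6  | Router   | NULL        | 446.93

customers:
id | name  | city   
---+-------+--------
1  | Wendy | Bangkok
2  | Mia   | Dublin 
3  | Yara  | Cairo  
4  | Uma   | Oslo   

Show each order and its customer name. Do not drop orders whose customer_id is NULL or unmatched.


LEFT JOIN keeps every row from orders (the left table); where customer_id has no match in customers, the customer columns become NULL. Walk through each order:
  - order 1 (Webcam): customer_id=1 -> matches Wendy
  - order 2 (Laptop): customer_id=2 -> matches Mia
  - order 3 (Notebook): customer_id=3 -> matches Yara
  - order 4 (Speaker): customer_id=1 -> matches Wendy
  - order 5 (Keyboard): customer_id=4 -> matches Uma
  - order 6 (Router): customer_id=NULL, no match -> kept with NULL
All 6 rows appear; 1 has NULL customer.

SQL:
SELECT a.product, b.name AS customer
FROM orders a
LEFT JOIN customers b ON a.customer_id = b.id

Result:
product  | customer
---------+---------
Webcam   | Wendy   
Laptop   | Mia     
Notebook | Yara    
Speaker  | Wendy   
Keyboard | Uma     
Router   | NULL    


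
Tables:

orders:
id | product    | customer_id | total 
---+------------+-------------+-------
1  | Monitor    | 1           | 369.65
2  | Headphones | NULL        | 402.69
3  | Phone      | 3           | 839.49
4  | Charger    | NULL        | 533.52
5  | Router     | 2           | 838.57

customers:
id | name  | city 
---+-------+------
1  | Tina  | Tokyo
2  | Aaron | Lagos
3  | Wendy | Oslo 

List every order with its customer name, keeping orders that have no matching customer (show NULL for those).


LEFT JOIN keeps every row from orders (the left table); where customer_id has no match in customers, the customer columns become NULL. Walk through each order:
  - order 1 (Monitor): customer_id=1 -> matches Tina
  - order 2 (Headphones): customer_id=NULL, no match -> kept with NULL
  - order 3 (Phone): customer_id=3 -> matches Wendy
  - order 4 (Charger): customer_id=NULL, no match -> kept with NULL
  - order 5 (Router): customer_id=2 -> matches Aaron
All 5 rows appear; 2 have NULL customer.

SQL:
SELECT a.product, b.name AS customer
FROM orders a
LEFT JOIN customers b ON a.customer_id = b.id

Result:
product    | customer
-----------+---------
Monitor    | Tina    
Headphones | NULL    
Phone      | Wendy   
Charger    | NULL    
Router     | Aaron   


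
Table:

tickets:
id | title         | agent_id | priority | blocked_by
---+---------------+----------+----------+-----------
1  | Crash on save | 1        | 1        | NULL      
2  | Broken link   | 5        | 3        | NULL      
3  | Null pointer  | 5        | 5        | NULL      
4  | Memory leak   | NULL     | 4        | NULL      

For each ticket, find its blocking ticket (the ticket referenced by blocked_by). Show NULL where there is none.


This is a self-join: tickets is joined to a second copy of itself, matching each row's blocked_by to another row's id. Use LEFT JOIN so rows with blocked_by=NULL are kept.
  - ticket 1 (Crash on save): blocked_by=NULL -> NULL
  - ticket 2 (Broken link): blocked_by=NULL -> NULL
  - ticket 3 (Null pointer): blocked_by=NULL -> NULL
  - ticket 4 (Memory leak): blocked_by=NULL -> NULL

SQL:
SELECT a.title AS item, b.title AS blocked_by
FROM tickets a
LEFT JOIN tickets b ON a.blocked_by = b.id

Result:
item          | blocked_by
--------------+-----------
Crash on save | NULL      
Broken link   | NULL      
Null pointer  | NULL      
Memory leak   | NULL      


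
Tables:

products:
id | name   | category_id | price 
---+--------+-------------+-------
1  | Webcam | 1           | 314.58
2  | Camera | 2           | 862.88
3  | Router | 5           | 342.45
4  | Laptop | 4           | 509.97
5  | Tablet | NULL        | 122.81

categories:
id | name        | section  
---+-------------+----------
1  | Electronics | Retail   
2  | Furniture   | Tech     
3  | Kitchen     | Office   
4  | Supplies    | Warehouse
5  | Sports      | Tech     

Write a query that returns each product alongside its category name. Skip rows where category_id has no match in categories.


INNER JOIN keeps only products rows whose category_id matches an id in categories. Walk through each product:
  - product 1 (Webcam): category_id=1 -> matches Electronics
  - product 2 (Camera): category_id=2 -> matches Furniture
  - product 3 (Router): category_id=5 -> matches Sports
  - product 4 (Laptop): category_id=4 -> matches Supplies
  - product 5 (Tablet): category_id=NULL, no match -> dropped
So 1 of 5 rows is dropped.

SQL:
SELECT a.name, b.name AS category
FROM products a
INNER JOIN categories b ON a.category_id = b.id

Result:
name   | category   
-------+------------
Webcam | Electronics
Camera | Furniture  
Router | Sports     
Laptop | Supplies   


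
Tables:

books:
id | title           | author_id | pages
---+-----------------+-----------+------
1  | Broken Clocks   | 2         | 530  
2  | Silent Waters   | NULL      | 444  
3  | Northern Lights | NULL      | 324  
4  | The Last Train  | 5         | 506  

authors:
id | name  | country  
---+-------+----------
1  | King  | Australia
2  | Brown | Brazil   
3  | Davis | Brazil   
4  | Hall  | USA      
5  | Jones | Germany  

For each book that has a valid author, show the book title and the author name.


INNER JOIN keeps only books rows whose author_id matches an id in authors. Walk through each book:
  - book 1 (Broken Clocks): author_id=2 -> matches Brown
  - book 2 (Silent Waters): author_id=NULL, no match -> dropped
  - book 3 (Northern Lights): author_id=NULL, no match -> dropped
  - book 4 (The Last Train): author_id=5 -> matches Jones
So 2 of 4 rows are dropped.

SQL:
SELECT a.title, b.name AS author
FROM books a
INNER JOIN authors b ON a.author_id = b.id

Result:
title          | author
---------------+-------
Broken Clocks  | Brown 
The Last Train | Jones 


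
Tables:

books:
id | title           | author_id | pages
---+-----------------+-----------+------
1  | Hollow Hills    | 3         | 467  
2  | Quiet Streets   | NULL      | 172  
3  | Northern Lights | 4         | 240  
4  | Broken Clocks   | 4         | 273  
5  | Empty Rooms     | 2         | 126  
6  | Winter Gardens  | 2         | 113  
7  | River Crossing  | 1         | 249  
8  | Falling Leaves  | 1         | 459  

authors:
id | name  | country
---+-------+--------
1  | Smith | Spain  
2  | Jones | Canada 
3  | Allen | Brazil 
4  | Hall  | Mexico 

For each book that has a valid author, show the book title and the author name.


INNER JOIN keeps only books rows whose author_id matches an id in authors. Walk through each book:
  - book 1 (Hollow Hills): author_id=3 -> matches Allen
  - book 2 (Quiet Streets): author_id=NULL, no match -> dropped
  - book 3 (Northern Lights): author_id=4 -> matches Hall
  - book 4 (Broken Clocks): author_id=4 -> matches Hall
  - book 5 (Empty Rooms): author_id=2 -> matches Jones
  - book 6 (Winter Gardens): author_id=2 -> matches Jones
  - book 7 (River Crossing): author_id=1 -> matches Smith
  - book 8 (Falling Leaves): author_id=1 -> matches Smith
So 1 of 8 rows is dropped.

SQL:
SELECT a.title, b.name AS author
FROM books a
INNER JOIN authors b ON a.author_id = b.id

Result:
title           | author
----------------+-------
Hollow Hills    | Allen 
Northern Lights | Hall  
Broken Clocks   | Hall  
Empty Rooms     | Jones 
Winter Gardens  | Jones 
River Crossing  | Smith 
Falling Leaves  | Smith 


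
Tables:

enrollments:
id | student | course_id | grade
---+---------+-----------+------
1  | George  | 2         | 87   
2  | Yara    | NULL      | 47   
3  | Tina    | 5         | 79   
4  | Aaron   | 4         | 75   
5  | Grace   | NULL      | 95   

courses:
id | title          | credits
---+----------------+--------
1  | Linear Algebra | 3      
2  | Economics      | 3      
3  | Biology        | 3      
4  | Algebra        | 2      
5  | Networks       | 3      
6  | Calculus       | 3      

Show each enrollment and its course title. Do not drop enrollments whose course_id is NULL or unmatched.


LEFT JOIN keeps every row from enrollments (the left table); where course_id has no match in courses, the course columns become NULL. Walk through each enrollment:
  - enrollment 1 (George): course_id=2 -> matches Economics
  - enrollment 2 (Yara): course_id=NULL, no match -> kept with NULL
  - enrollment 3 (Tina): course_id=5 -> matches Networks
  - enrollment 4 (Aaron): course_id=4 -> matches Algebra
  - enrollment 5 (Grace): course_id=NULL, no match -> kept with NULL
All 5 rows appear; 2 have NULL course.

SQL:
SELECT a.student, b.title AS course
FROM enrollments a
LEFT JOIN courses b ON a.course_id = b.id

Result:
student | course   
--------+----------
George  | Economics
Yara    | NULL     
Tina    | Networks 
Aaron   | Algebra  
Grace   | NULL     


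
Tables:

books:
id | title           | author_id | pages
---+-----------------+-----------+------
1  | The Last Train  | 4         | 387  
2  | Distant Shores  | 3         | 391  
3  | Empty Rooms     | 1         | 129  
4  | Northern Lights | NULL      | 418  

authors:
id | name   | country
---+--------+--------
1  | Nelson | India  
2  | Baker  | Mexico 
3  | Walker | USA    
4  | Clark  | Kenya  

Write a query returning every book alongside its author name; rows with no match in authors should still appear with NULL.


LEFT JOIN keeps every row from books (the left table); where author_id has no match in authors, the author columns become NULL. Walk through each book:
  - book 1 (The Last Train): author_id=4 -> matches Clark
  - book 2 (Distant Shores): author_id=3 -> matches Walker
  - book 3 (Empty Rooms): author_id=1 -> matches Nelson
  - book 4 (Northern Lights): author_id=NULL, no match -> kept with NULL
All 4 rows appear; 1 has NULL author.

SQL:
SELECT a.title, b.name AS author
FROM books a
LEFT JOIN authors b ON a.author_id = b.id

Result:
title           | author
----------------+-------
The Last Train  | Clark 
Distant Shores  | Walker
Empty Rooms     | Nelson
Northern Lights | NULL  


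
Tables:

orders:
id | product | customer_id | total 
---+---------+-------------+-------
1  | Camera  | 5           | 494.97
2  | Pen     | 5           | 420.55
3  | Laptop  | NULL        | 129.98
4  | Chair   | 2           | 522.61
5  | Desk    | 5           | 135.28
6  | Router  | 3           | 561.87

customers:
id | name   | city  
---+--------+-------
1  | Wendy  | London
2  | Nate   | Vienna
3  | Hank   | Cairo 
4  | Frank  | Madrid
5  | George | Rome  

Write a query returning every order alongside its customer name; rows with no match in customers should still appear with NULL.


LEFT JOIN keeps every row from orders (the left table); where customer_id has no match in customers, the customer columns become NULL. Walk through each order:
  - order 1 (Camera): customer_id=5 -> matches George
  - order 2 (Pen): customer_id=5 -> matches George
  - order 3 (Laptop): customer_id=NULL, no match -> kept with NULL
  - order 4 (Chair): customer_id=2 -> matches Nate
  - order 5 (Desk): customer_id=5 -> matches George
  - order 6 (Router): customer_id=3 -> matches Hank
All 6 rows appear; 1 has NULL customer.

SQL:
SELECT a.product, b.name AS customer
FROM orders a
LEFT JOIN customers b ON a.customer_id = b.id

Result:
product | customer
--------+---------
Camera  | George  
Pen     | George  
Laptop  | NULL    
Chair   | Nate    
Desk    | George  
Router  | Hank    


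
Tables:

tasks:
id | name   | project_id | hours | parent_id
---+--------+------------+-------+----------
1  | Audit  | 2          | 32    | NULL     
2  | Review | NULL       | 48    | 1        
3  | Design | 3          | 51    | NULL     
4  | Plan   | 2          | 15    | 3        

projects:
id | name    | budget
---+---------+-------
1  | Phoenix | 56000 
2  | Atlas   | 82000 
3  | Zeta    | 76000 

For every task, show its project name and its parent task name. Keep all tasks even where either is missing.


Two LEFT JOINs from the same base table tasks: one to projects via project_id, one to tasks itself via parent_id. Both are LEFT so every task is preserved.
Match against projects:
  - task 1 (Audit): project_id=2 -> matches Atlas
  - task 2 (Review): project_id=NULL, no match -> kept with NULL
  - task 3 (Design): project_id=3 -> matches Zeta
  - task 4 (Plan): project_id=2 -> matches Atlas
Match against tasks (self):
  - task 1 (Audit): parent_id=NULL -> NULL
  - task 2 (Review): parent_id=1 -> Audit
  - task 3 (Design): parent_id=NULL -> NULL
  - task 4 (Plan): parent_id=3 -> Design

SQL:
SELECT a.name, b.name AS project, c.name AS parent
FROM tasks a
LEFT JOIN projects b ON a.project_id = b.id
LEFT JOIN tasks c ON a.parent_id = c.id

Result:
name   | project | parent
-------+---------+-------
Audit  | Atlas   | NULL  
Review | NULL    | Audit 
Design | Zeta    | NULL  
Plan   | Atlas   | Design


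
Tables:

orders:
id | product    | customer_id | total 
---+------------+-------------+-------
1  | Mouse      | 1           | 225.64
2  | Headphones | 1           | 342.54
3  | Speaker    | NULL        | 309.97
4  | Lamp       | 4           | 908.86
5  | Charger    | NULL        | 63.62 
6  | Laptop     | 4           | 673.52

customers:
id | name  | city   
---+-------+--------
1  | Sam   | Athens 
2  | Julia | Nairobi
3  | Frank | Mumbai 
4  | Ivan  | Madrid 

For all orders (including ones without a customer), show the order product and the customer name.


LEFT JOIN keeps every row from orders (the left table); where customer_id has no match in customers, the customer columns become NULL. Walk through each order:
  - order 1 (Mouse): customer_id=1 -> matches Sam
  - order 2 (Headphones): customer_id=1 -> matches Sam
  - order 3 (Speaker): customer_id=NULL, no match -> kept with NULL
  - order 4 (Lamp): customer_id=4 -> matches Ivan
  - order 5 (Charger): customer_id=NULL, no match -> kept with NULL
  - order 6 (Laptop): customer_id=4 -> matches Ivan
All 6 rows appear; 2 have NULL customer.

SQL:
SELECT a.product, b.name AS customer
FROM orders a
LEFT JOIN customers b ON a.customer_id = b.id

Result:
product    | customer
-----------+---------
Mouse      | Sam     
Headphones | Sam     
Speaker    | NULL    
Lamp       | Ivan    
Charger    | NULL    
Laptop     | Ivan    


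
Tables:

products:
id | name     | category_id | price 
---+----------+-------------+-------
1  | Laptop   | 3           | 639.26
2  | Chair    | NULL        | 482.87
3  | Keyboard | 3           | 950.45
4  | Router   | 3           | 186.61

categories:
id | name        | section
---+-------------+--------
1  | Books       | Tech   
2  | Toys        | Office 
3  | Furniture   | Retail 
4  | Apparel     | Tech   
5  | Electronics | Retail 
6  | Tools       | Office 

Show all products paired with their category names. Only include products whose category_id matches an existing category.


INNER JOIN keeps only products rows whose category_id matches an id in categories. Walk through each product:
  - product 1 (Laptop): category_id=3 -> matches Furniture
  - product 2 (Chair): category_id=NULL, no match -> dropped
  - product 3 (Keyboard): category_id=3 -> matches Furniture
  - product 4 (Router): category_id=3 -> matches Furniture
So 1 of 4 rows is dropped.

SQL:
SELECT a.name, b.name AS category
FROM products a
INNER JOIN categories b ON a.category_id = b.id

Result:
name     | category 
---------+----------
Laptop   | Furniture
Keyboard | Furniture
Router   | Furniture


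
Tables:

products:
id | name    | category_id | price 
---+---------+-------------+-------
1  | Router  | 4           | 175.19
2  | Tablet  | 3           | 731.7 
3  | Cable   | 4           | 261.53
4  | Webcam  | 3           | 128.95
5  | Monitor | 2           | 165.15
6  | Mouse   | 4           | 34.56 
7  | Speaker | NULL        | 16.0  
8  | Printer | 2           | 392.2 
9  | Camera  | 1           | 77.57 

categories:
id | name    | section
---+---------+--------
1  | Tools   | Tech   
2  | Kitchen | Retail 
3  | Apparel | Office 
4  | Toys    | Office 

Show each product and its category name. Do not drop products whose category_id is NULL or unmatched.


LEFT JOIN keeps every row from products (the left table); where category_id has no match in categories, the category columns become NULL. Walk through each product:
  - product 1 (Router): category_id=4 -> matches Toys
  - product 2 (Tablet): category_id=3 -> matches Apparel
  - product 3 (Cable): category_id=4 -> matches Toys
  - product 4 (Webcam): category_id=3 -> matches Apparel
  - product 5 (Monitor): category_id=2 -> matches Kitchen
  - product 6 (Mouse): category_id=4 -> matches Toys
  - product 7 (Speaker): category_id=NULL, no match -> kept with NULL
  - product 8 (Printer): category_id=2 -> matches Kitchen
  - product 9 (Camera): category_id=1 -> matches Tools
All 9 rows appear; 1 has NULL category.

SQL:
SELECT a.name, b.name AS category
FROM products a
LEFT JOIN categories b ON a.category_id = b.id

Result:
name    | category
--------+---------
Router  | Toys    
Tablet  | Apparel 
Cable   | Toys    
Webcam  | Apparel 
Monitor | Kitchen 
Mouse   | Toys    
Speaker | NULL    
Printer | Kitchen 
Camera  | Tools   


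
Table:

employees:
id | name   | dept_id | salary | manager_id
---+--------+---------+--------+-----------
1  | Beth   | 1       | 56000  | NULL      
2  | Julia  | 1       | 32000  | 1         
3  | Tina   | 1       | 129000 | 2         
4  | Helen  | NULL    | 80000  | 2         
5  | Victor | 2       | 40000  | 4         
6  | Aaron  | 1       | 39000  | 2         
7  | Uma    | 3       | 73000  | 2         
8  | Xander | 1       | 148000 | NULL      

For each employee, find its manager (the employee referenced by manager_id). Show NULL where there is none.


This is a self-join: employees is joined to a second copy of itself, matching each row's manager_id to another row's id. Use LEFT JOIN so rows with manager_id=NULL are kept.
  - employee 1 (Beth): manager_id=NULL -> NULL
  - employee 2 (Julia): manager_id=1 -> Beth
  - employee 3 (Tina): manager_id=2 -> Julia
  - employee 4 (Helen): manager_id=2 -> Julia
  - employee 5 (Victor): manager_id=4 -> Helen
  - employee 6 (Aaron): manager_id=2 -> Julia
  - employee 7 (Uma): manager_id=2 -> Julia
  - employee 8 (Xander): manager_id=NULL -> NULL

SQL:
SELECT a.name AS item, b.name AS manager
FROM employees a
LEFT JOIN employees b ON a.manager_id = b.id

Result:
item   | manager
-------+--------
Beth   | NULL   
Julia  | Beth   
Tina   | Julia  
Helen  | Julia  
Victor | Helen  
Aaron  | Julia  
Uma    | Julia  
Xander | NULL   


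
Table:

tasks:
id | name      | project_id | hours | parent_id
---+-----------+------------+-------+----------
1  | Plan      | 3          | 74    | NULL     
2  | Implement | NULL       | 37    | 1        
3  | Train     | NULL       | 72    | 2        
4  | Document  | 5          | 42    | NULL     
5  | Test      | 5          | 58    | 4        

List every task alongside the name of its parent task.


This is a self-join: tasks is joined to a second copy of itself, matching each row's parent_id to another row's id. Use LEFT JOIN so rows with parent_id=NULL are kept.
  - task 1 (Plan): parent_id=NULL -> NULL
  - task 2 (Implement): parent_id=1 -> Plan
  - task 3 (Train): parent_id=2 -> Implement
  - task 4 (Document): parent_id=NULL -> NULL
  - task 5 (Test): parent_id=4 -> Document

SQL:
SELECT a.name AS item, b.name AS parent
FROM tasks a
LEFT JOIN tasks b ON a.parent_id = b.id

Result:
item      | parent   
----------+----------
Plan      | NULL     
Implement | Plan     
Train     | Implement
Document  | NULL     
Test      | Document 


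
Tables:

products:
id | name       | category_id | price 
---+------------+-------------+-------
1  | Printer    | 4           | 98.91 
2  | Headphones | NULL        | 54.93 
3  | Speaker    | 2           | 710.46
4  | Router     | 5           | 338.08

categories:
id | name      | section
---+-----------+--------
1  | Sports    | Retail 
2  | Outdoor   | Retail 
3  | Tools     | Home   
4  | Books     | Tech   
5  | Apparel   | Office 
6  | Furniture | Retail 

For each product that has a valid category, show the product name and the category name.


INNER JOIN keeps only products rows whose category_id matches an id in categories. Walk through each product:
  - product 1 (Printer): category_id=4 -> matches Books
  - product 2 (Headphones): category_id=NULL, no match -> dropped
  - product 3 (Speaker): category_id=2 -> matches Outdoor
  - product 4 (Router): category_id=5 -> matches Apparel
So 1 of 4 rows is dropped.

SQL:
SELECT a.name, b.name AS category
FROM products a
INNER JOIN categories b ON a.category_id = b.id

Result:
name    | category
--------+---------
Printer | Books   
Speaker | Outdoor 
Router  | Apparel 


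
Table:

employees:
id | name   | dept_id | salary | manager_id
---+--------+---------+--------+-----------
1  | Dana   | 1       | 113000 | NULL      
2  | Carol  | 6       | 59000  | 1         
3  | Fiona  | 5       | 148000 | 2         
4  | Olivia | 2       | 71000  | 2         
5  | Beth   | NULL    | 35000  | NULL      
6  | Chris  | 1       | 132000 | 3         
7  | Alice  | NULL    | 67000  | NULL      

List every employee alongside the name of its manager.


This is a self-join: employees is joined to a second copy of itself, matching each row's manager_id to another row's id. Use LEFT JOIN so rows with manager_id=NULL are kept.
  - employee 1 (Dana): manager_id=NULL -> NULL
  - employee 2 (Carol): manager_id=1 -> Dana
  - employee 3 (Fiona): manager_id=2 -> Carol
  - employee 4 (Olivia): manager_id=2 -> Carol
  - employee 5 (Beth): manager_id=NULL -> NULL
  - employee 6 (Chris): manager_id=3 -> Fiona
  - employee 7 (Alice): manager_id=NULL -> NULL

SQL:
SELECT a.name AS item, b.name AS manager
FROM employees a
LEFT JOIN employees b ON a.manager_id = b.id

Result:
item   | manager
-------+--------
Dana   | NULL   
Carol  | Dana   
Fiona  | Carol  
Olivia | Carol  
Beth   | NULL   
Chris  | Fiona  
Alice  | NULL   


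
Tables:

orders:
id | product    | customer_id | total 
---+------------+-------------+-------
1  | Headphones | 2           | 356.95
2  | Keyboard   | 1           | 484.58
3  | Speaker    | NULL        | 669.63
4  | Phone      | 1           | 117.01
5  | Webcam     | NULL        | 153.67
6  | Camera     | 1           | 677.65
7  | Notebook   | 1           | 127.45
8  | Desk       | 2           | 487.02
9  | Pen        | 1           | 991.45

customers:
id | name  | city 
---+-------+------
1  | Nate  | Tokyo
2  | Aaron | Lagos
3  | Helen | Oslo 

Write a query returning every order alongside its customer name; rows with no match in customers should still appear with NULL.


LEFT JOIN keeps every row from orders (the left table); where customer_id has no match in customers, the customer columns become NULL. Walk through each order:
  - order 1 (Headphones): customer_id=2 -> matches Aaron
  - order 2 (Keyboard): customer_id=1 -> matches Nate
  - order 3 (Speaker): customer_id=NULL, no match -> kept with NULL
  - order 4 (Phone): customer_id=1 -> matches Nate
  - order 5 (Webcam): customer_id=NULL, no match -> kept with NULL
  - order 6 (Camera): customer_id=1 -> matches Nate
  - order 7 (Notebook): customer_id=1 -> matches Nate
  - order 8 (Desk): customer_id=2 -> matches Aaron
  - order 9 (Pen): customer_id=1 -> matches Nate
All 9 rows appear; 2 have NULL customer.

SQL:
SELECT a.product, b.name AS customer
FROM orders a
LEFT JOIN customers b ON a.customer_id = b.id

Result:
product    | customer
-----------+---------
Headphones | Aaron   
Keyboard   | Nate    
Speaker    | NULL    
Phone      | Nate    
Webcam     | NULL    
Camera     | Nate    
Notebook   | Nate    
Desk       | Aaron   
Pen        | Nate    


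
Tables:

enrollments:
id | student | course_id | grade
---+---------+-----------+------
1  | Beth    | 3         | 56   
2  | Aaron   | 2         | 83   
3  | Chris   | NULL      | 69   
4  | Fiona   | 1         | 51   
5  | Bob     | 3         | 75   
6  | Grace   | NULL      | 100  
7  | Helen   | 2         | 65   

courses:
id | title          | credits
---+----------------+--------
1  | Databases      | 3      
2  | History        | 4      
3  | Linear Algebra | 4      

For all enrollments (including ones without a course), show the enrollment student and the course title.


LEFT JOIN keeps every row from enrollments (the left table); where course_id has no match in courses, the course columns become NULL. Walk through each enrollment:
  - enrollment 1 (Beth): course_id=3 -> matches Linear Algebra
  - enrollment 2 (Aaron): course_id=2 -> matches History
  - enrollment 3 (Chris): course_id=NULL, no match -> kept with NULL
  - enrollment 4 (Fiona): course_id=1 -> matches Databases
  - enrollment 5 (Bob): course_id=3 -> matches Linear Algebra
  - enrollment 6 (Grace): course_id=NULL, no match -> kept with NULL
  - enrollment 7 (Helen): course_id=2 -> matches History
All 7 rows appear; 2 have NULL course.

SQL:
SELECT a.student, b.title AS course
FROM enrollments a
LEFT JOIN courses b ON a.course_id = b.id

Result:
student | course        
--------+---------------
Beth    | Linear Algebra
Aaron   | History       
Chris   | NULL          
Fiona   | Databases     
Bob     | Linear Algebra
Grace   | NULL          
Helen   | History       


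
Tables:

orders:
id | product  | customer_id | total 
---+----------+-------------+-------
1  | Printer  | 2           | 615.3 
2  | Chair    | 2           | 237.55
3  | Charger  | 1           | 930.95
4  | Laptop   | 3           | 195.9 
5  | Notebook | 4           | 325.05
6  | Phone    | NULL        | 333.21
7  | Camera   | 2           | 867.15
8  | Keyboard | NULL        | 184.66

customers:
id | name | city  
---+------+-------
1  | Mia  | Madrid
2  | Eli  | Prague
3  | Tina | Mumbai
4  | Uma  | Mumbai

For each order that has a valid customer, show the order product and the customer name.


INNER JOIN keeps only orders rows whose customer_id matches an id in customers. Walk through each order:
  - order 1 (Printer): customer_id=2 -> matches Eli
  - order 2 (Chair): customer_id=2 -> matches Eli
  - order 3 (Charger): customer_id=1 -> matches Mia
  - order 4 (Laptop): customer_id=3 -> matches Tina
  - order 5 (Notebook): customer_id=4 -> matches Uma
  - order 6 (Phone): customer_id=NULL, no match -> dropped
  - order 7 (Camera): customer_id=2 -> matches Eli
  - order 8 (Keyboard): customer_id=NULL, no match -> dropped
So 2 of 8 rows are dropped.

SQL:
SELECT a.product, b.name AS customer
FROM orders a
INNER JOIN customers b ON a.customer_id = b.id

Result:
product  | customer
---------+---------
Printer  | Eli     
Chair    | Eli     
Charger  | Mia     
Laptop   | Tina    
Notebook | Uma     
Camera   | Eli     


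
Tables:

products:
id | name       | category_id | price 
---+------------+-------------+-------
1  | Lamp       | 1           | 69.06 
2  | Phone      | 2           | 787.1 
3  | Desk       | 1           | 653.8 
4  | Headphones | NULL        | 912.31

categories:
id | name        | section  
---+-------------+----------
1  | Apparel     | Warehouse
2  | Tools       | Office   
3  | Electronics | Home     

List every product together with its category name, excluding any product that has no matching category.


INNER JOIN keeps only products rows whose category_id matches an id in categories. Walk through each product:
  - product 1 (Lamp): category_id=1 -> matches Apparel
  - product 2 (Phone): category_id=2 -> matches Tools
  - product 3 (Desk): category_id=1 -> matches Apparel
  - product 4 (Headphones): category_id=NULL, no match -> dropped
So 1 of 4 rows is dropped.

SQL:
SELECT a.name, b.name AS category
FROM products a
INNER JOIN categories b ON a.category_id = b.id

Result:
name  | category
------+---------
Lamp  | Apparel 
Phone | Tools   
Desk  | Apparel 


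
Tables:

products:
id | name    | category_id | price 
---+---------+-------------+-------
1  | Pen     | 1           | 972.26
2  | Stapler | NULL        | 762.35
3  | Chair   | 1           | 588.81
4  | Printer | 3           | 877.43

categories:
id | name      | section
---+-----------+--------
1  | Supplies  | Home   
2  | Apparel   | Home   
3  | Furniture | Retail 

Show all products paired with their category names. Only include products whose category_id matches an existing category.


INNER JOIN keeps only products rows whose category_id matches an id in categories. Walk through each product:
  - product 1 (Pen): category_id=1 -> matches Supplies
  - product 2 (Stapler): category_id=NULL, no match -> dropped
  - product 3 (Chair): category_id=1 -> matches Supplies
  - product 4 (Printer): category_id=3 -> matches Furniture
So 1 of 4 rows is dropped.

SQL:
SELECT a.name, b.name AS category
FROM products a
INNER JOIN categories b ON a.category_id = b.id

Result:
name    | category 
--------+----------
Pen     | Supplies 
Chair   | Supplies 
Printer | Furniture


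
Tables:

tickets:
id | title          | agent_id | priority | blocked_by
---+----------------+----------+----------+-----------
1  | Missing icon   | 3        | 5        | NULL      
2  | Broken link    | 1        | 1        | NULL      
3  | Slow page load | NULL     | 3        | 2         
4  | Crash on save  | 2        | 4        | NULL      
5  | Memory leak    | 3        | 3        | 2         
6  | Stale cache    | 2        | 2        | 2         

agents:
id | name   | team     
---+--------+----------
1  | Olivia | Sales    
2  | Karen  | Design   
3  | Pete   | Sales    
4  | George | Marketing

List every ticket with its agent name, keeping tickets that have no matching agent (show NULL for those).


LEFT JOIN keeps every row from tickets (the left table); where agent_id has no match in agents, the agent columns become NULL. Walk through each ticket:
  - ticket 1 (Missing icon): agent_id=3 -> matches Pete
  - ticket 2 (Broken link): agent_id=1 -> matches Olivia
  - ticket 3 (Slow page load): agent_id=NULL, no match -> kept with NULL
  - ticket 4 (Crash on save): agent_id=2 -> matches Karen
  - ticket 5 (Memory leak): agent_id=3 -> matches Pete
  - ticket 6 (Stale cache): agent_id=2 -> matches Karen
All 6 rows appear; 1 has NULL agent.

SQL:
SELECT a.title, b.name AS agent
FROM tickets a
LEFT JOIN agents b ON a.agent_id = b.id

Result:
title          | agent 
---------------+-------
Missing icon   | Pete  
Broken link    | Olivia
Slow page load | NULL  
Crash on save  | Karen 
Memory leak    | Pete  
Stale cache    | Karen 
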